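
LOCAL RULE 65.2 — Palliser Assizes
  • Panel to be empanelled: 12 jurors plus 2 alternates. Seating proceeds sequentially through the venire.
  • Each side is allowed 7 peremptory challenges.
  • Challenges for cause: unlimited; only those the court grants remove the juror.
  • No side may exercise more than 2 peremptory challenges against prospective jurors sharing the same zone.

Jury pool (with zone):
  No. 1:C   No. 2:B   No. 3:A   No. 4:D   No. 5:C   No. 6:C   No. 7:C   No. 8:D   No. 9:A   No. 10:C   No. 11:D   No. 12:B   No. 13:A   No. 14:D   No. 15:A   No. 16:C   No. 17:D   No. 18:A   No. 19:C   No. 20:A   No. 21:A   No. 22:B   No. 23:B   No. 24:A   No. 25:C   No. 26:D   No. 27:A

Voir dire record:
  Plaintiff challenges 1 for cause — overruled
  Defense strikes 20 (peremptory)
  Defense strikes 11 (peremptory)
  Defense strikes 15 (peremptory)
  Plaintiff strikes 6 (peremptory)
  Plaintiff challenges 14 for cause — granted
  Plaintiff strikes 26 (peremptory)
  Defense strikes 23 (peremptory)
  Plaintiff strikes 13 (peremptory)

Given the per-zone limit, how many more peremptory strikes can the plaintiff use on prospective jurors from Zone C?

1

Plaintiff peremptories so far: #6, #26, #13 — 3 of 7 used, 4 left overall.
Against Zone C: #6 — 1 used; per-zone cap 2 leaves 1.
Binding limit: min(4, 1) = 1.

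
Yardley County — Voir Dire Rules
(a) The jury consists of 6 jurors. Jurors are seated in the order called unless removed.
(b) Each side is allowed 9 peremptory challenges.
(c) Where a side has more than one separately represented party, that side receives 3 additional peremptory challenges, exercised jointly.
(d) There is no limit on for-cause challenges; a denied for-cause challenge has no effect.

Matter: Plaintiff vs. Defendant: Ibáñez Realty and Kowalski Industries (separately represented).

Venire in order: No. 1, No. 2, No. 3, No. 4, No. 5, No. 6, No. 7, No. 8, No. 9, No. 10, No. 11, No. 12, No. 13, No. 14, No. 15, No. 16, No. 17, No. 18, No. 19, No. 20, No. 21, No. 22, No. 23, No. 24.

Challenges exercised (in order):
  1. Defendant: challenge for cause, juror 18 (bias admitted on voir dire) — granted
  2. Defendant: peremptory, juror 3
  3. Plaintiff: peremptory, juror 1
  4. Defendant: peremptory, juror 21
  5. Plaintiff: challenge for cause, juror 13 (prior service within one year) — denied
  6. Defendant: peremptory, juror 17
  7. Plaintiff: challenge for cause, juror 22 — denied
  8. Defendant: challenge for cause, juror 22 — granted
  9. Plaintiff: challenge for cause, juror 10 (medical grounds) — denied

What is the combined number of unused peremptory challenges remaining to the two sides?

Plaintiff allotment: 9. Defendant allotment: 9 base + 3 multi-party = 12.
Plaintiff peremptories used: #1 — 1 (for-cause on #13, #22, #10 don't count).
Defendant peremptories used: #3, #21, #17 — 3 (for-cause on #18, #22 don't count).
Remaining: (9 − 1) + (12 − 3) = 17.

17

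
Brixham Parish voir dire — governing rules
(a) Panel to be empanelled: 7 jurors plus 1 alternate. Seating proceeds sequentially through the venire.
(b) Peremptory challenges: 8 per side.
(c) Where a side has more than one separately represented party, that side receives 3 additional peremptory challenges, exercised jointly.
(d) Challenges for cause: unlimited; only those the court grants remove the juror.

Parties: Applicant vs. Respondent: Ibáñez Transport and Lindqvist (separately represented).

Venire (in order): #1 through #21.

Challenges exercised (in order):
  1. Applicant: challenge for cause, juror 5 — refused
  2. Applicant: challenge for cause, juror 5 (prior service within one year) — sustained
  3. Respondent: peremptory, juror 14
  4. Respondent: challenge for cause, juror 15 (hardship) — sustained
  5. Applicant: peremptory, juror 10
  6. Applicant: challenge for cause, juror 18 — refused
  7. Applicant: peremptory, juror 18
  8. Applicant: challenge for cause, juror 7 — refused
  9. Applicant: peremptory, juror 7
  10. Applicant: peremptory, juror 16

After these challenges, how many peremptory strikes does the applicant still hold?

Applicant allotment: 8.
Applicant peremptories used: #10, #18, #7, #16 — 4 (for-cause on #5, #5, #18, #7 don't count).
Remaining: 8 − 4 = 4.

4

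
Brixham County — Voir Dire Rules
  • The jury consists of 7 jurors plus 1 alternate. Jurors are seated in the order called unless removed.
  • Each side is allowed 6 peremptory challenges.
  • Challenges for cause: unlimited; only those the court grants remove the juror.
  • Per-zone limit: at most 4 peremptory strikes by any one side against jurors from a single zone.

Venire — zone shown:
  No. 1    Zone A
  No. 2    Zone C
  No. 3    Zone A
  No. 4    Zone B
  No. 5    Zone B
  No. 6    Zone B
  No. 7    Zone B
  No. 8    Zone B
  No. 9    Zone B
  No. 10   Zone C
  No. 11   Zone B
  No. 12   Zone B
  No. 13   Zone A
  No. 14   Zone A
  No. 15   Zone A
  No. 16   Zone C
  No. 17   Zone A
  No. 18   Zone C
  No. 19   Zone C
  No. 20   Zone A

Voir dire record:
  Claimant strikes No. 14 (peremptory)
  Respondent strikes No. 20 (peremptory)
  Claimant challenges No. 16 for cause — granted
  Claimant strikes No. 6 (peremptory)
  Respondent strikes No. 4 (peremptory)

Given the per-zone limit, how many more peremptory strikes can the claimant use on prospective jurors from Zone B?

3

Claimant peremptories so far: #14, #6 — 2 of 6 used, 4 left overall.
Against Zone B: #6 — 1 used; per-zone cap 4 leaves 3.
Binding limit: min(4, 3) = 3.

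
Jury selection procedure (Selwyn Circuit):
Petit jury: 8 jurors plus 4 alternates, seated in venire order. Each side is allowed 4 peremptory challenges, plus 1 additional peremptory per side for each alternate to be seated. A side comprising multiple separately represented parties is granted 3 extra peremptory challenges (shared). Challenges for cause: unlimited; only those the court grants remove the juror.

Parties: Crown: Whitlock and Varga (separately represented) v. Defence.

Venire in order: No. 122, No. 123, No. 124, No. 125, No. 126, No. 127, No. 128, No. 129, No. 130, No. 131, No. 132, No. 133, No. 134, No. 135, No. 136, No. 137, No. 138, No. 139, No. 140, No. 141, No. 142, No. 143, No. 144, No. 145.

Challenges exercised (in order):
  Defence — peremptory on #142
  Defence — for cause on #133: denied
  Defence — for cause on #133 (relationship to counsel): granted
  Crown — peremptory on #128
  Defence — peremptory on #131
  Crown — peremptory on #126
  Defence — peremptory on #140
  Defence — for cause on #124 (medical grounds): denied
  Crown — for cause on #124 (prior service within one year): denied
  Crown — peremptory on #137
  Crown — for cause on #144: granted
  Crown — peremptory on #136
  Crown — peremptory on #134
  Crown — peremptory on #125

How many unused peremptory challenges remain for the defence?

Defence allotment: 4 base + 1 × 4 alternates = 8.
Defence peremptories used: #142, #131, #140 — 3 (for-cause on #133, #133, #124 don't count).
Remaining: 8 − 3 = 5.

5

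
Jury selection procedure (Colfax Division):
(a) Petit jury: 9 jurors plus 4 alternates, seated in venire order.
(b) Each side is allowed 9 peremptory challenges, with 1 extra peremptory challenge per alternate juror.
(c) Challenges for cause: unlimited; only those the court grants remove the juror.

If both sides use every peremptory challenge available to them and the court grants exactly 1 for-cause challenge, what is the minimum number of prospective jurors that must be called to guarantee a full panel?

40

Seats to fill: 9 + 4 alternates = 13.
Peremptories: 9 + 1×4 = 13 per side × 2 sides = 26.
For-cause removals: 1.
Minimum venire: 13 + 26 + 1 = 40.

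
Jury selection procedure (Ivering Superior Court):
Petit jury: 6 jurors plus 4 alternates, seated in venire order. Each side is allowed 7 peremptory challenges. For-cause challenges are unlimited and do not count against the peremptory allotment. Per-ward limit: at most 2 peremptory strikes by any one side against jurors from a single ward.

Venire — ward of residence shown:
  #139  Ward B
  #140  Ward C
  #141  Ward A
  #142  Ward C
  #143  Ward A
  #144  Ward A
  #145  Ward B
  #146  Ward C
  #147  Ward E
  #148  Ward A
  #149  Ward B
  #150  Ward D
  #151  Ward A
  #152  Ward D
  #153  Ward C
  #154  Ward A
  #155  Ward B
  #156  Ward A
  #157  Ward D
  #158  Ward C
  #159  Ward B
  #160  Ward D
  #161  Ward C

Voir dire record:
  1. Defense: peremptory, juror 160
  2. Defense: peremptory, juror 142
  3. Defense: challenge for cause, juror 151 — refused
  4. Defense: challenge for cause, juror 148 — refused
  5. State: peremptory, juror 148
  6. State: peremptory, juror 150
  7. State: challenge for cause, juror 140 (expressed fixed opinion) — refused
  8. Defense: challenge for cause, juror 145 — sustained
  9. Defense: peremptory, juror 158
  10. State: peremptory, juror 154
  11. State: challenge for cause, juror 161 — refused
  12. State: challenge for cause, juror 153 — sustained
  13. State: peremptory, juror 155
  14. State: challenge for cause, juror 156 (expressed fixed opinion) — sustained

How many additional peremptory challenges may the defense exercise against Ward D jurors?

Defense peremptories so far: #160, #142, #158 — 3 of 7 used, 4 left overall.
Against Ward D: #160 — 1 used; per-ward cap 2 leaves 1.
Binding limit: min(4, 1) = 1.

1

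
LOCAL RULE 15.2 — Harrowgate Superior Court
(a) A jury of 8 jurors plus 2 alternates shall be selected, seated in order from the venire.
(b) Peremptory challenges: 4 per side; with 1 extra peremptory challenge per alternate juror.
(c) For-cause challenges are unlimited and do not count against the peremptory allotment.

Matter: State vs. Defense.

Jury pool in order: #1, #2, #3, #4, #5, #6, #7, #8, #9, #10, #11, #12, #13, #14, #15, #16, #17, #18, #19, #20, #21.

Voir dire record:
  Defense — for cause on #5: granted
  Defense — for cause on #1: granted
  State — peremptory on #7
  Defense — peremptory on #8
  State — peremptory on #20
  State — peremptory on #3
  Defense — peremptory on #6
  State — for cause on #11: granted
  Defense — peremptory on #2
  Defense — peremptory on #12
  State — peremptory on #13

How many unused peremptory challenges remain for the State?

State allotment: 4 base + 1 × 2 alternates = 6.
State peremptories used: #7, #20, #3, #13 — 4 (the for-cause on #11 doesn't count).
Remaining: 6 − 4 = 2.

2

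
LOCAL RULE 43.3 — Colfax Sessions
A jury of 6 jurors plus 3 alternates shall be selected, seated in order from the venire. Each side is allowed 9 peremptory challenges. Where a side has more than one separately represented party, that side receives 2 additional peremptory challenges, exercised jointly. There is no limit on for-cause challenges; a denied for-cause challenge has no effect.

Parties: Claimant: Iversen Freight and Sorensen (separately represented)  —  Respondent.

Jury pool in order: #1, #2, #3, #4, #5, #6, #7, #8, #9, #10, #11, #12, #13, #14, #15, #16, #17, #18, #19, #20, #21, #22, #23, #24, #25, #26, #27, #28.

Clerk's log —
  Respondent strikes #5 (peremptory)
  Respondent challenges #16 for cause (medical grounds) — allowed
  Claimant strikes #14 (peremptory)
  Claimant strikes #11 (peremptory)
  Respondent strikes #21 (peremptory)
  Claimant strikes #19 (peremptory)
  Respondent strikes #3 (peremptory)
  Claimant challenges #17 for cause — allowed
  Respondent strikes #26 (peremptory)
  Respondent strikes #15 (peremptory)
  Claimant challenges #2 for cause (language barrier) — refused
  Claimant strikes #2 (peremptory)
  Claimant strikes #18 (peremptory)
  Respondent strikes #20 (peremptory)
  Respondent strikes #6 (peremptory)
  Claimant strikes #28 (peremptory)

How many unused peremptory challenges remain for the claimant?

Claimant allotment: 9 base + 2 multi-party = 11.
Claimant peremptories used: #14, #11, #19, #2, #18, #28 — 6 (for-cause on #17, #2 don't count).
Remaining: 11 − 6 = 5.

5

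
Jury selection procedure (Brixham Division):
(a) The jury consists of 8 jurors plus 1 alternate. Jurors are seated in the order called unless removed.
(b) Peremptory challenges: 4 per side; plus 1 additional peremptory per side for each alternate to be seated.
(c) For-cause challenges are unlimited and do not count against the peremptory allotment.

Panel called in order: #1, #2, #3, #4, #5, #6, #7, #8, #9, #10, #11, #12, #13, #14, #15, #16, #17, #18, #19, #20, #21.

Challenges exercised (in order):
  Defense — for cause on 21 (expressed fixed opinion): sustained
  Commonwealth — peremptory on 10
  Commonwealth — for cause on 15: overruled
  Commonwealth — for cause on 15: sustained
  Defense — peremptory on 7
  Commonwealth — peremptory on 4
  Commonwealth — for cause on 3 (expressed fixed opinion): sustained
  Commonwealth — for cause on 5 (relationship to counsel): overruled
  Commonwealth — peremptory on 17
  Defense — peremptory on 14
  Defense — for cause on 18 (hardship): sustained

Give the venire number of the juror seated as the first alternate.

13

Removed: #3, #4, #7, #10, #14, #15, #17, #18, #21. (#5 stays — for-cause denied.)
Filling seats in venire order through position 9: #1, #2, #5, #6, #8, #9, #11, #12, #13.
So alternate 1 is #13.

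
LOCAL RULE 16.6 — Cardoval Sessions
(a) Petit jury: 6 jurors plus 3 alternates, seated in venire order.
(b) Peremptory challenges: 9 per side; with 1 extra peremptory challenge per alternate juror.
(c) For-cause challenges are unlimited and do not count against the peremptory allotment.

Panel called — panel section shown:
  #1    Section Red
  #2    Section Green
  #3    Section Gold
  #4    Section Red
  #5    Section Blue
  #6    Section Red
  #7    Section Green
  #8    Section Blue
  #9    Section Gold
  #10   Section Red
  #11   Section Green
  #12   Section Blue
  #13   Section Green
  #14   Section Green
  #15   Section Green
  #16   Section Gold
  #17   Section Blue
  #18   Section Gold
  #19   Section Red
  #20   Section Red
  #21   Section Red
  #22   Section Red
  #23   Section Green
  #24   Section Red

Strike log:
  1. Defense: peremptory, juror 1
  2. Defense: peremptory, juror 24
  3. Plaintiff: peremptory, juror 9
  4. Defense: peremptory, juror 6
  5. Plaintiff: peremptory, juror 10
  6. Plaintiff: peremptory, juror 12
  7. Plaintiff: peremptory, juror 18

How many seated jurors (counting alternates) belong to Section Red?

1

Removed: #1, #6, #9, #10, #12, #18, #24.
Seated (9 incl. alternates): #2, #3, #4, #5, #7, #8, #11, #13, #14.
Of those, in Section Red: #4 → 1.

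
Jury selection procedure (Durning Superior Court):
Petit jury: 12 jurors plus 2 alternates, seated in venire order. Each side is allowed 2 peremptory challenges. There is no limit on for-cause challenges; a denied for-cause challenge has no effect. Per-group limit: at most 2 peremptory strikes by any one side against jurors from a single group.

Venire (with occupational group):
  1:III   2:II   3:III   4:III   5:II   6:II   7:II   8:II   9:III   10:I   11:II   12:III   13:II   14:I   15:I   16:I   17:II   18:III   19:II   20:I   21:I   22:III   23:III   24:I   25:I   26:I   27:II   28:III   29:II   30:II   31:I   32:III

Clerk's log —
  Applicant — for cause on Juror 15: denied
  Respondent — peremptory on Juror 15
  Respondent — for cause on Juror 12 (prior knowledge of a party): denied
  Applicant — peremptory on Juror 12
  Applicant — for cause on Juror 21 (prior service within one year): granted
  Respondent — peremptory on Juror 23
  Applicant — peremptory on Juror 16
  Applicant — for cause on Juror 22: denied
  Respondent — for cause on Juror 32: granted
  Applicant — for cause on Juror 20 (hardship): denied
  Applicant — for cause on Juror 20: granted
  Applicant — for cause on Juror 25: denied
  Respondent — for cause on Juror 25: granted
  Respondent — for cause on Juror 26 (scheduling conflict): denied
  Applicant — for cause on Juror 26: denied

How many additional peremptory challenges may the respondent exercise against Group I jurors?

0

Respondent peremptories so far: #15, #23 — 2 of 2 used, 0 left overall.
Against Group I: #15 — 1 used; per-group cap 2 leaves 1.
Binding limit: min(0, 1) = 0.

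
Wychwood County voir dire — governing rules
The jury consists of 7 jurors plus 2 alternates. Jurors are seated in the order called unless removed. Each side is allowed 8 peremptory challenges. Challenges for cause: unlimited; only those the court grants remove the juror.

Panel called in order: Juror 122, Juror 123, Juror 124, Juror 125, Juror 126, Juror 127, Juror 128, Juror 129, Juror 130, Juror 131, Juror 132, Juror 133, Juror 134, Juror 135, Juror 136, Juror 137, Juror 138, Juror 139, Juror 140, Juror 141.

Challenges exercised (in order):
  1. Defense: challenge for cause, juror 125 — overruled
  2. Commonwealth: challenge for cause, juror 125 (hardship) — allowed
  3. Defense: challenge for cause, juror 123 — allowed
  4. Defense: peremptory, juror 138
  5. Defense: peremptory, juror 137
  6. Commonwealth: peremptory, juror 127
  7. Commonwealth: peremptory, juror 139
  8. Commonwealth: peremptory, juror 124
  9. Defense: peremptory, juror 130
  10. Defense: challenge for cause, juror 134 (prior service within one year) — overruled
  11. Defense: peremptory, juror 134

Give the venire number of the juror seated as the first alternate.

135

Removed: #123, #124, #125, #127, #130, #134, #137, #138, #139.
Seating in order: seats 1–7 → #122, #126, #128, #129, #131, #132, #133; alternates → #135, #136.
So alternate 1 is #135.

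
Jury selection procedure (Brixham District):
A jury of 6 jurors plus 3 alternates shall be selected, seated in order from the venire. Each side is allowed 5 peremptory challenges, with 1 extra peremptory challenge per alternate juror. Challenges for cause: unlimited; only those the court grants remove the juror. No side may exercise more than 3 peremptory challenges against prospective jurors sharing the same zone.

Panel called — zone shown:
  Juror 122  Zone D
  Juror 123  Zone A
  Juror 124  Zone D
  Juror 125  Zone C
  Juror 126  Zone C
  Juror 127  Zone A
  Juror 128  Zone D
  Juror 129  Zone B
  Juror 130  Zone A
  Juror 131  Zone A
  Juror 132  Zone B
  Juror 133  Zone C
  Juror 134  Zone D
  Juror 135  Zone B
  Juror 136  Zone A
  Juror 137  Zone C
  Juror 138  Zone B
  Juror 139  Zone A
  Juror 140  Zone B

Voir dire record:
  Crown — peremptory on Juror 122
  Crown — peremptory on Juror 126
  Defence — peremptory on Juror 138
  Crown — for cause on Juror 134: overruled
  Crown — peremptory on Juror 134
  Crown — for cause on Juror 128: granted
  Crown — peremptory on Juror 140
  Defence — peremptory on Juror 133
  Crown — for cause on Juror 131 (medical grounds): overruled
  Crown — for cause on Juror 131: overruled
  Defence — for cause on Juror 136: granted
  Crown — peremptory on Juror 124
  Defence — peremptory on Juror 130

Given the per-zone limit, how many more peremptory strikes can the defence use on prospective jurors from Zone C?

2

Defence peremptories so far: #138, #133, #130 — 3 of 8 used, 5 left overall.
Against Zone C: #133 — 1 used; per-zone cap 3 leaves 2.
Binding limit: min(5, 2) = 2.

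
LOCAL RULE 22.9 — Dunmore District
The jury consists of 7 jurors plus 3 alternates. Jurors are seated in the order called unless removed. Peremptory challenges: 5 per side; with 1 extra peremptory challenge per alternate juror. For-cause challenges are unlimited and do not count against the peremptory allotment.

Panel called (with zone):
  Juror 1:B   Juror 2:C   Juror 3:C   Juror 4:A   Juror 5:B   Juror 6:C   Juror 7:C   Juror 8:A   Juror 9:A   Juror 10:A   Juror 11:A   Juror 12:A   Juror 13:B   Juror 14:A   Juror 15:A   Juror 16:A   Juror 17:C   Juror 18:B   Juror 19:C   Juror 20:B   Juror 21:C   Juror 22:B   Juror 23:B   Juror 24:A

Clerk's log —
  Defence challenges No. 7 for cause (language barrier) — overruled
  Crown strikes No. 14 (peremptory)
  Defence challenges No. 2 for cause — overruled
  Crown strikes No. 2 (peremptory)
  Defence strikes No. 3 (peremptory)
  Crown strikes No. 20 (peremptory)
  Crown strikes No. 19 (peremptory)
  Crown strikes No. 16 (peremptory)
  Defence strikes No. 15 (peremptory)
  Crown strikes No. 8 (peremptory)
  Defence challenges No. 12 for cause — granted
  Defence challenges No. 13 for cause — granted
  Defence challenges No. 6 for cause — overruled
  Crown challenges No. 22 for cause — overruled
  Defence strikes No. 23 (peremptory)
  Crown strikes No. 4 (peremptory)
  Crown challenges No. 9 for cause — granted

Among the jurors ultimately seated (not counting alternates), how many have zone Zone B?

2

Removed: #2, #3, #4, #8, #9, #12, #13, #14, #15, #16, #19, #20, #23.
Seated jurors 1–7: #1, #5, #6, #7, #10, #11, #17 (alternates #18, #21, #22 not counted).
Of those, in Zone B: #1, #5 → 2.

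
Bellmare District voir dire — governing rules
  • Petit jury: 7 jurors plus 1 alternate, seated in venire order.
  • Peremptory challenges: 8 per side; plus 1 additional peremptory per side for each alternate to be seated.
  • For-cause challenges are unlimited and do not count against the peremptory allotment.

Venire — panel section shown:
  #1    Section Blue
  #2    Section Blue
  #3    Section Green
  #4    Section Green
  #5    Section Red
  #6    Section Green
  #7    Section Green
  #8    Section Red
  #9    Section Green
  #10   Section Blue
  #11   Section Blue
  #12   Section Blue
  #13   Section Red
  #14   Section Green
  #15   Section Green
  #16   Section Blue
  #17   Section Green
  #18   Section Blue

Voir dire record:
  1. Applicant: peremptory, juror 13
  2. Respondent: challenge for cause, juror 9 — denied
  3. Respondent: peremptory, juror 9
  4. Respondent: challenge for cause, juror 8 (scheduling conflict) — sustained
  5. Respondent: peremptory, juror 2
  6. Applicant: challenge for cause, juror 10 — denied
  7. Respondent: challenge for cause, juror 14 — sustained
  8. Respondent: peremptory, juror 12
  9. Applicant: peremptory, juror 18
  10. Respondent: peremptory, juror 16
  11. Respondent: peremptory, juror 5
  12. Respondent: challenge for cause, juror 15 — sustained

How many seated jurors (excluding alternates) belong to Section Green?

Removed: #2, #5, #8, #9, #12, #13, #14, #15, #16, #18.
Seated jurors 1–7: #1, #3, #4, #6, #7, #10, #11 (alternates #17 not counted).
Of those, in Section Green: #3, #4, #6, #7 → 4.

4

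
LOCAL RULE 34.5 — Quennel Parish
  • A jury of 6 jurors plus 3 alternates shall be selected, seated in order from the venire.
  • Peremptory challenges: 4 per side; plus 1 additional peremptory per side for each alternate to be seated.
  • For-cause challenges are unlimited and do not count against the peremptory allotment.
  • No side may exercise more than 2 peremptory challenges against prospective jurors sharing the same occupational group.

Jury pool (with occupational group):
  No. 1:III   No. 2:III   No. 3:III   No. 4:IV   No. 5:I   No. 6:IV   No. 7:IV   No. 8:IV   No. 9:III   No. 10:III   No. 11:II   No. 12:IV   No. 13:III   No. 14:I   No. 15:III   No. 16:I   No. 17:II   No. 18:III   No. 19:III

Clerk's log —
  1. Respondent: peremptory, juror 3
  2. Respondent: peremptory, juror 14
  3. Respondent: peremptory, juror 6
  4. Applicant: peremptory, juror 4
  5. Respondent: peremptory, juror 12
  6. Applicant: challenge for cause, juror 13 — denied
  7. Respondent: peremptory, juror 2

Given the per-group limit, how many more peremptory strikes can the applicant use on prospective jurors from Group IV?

1

Applicant peremptories so far: #4 — 1 of 7 used, 6 left overall.
Against Group IV: #4 — 1 used; per-group cap 2 leaves 1.
Binding limit: min(6, 1) = 1.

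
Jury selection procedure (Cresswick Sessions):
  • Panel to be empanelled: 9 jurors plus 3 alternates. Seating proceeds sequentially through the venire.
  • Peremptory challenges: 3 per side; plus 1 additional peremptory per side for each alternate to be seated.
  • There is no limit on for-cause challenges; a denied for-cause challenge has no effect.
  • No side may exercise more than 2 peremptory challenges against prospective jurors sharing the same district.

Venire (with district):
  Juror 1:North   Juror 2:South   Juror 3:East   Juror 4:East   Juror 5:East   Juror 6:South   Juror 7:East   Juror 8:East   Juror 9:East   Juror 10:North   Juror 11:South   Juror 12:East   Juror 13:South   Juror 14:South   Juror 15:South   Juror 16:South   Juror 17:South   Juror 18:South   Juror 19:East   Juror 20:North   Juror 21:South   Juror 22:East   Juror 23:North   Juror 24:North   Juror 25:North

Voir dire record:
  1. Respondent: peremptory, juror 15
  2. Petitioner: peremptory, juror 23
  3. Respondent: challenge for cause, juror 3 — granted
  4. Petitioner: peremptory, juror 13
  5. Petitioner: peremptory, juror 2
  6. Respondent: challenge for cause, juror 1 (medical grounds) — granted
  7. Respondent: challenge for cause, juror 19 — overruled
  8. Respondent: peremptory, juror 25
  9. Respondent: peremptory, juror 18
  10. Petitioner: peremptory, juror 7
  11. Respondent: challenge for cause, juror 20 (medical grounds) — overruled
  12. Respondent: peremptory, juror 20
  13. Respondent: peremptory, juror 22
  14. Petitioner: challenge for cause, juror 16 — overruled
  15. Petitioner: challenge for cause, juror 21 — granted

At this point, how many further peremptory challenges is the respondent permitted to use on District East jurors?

1

Respondent peremptories so far: #15, #25, #18, #20, #22 — 5 of 6 used, 1 left overall.
Against District East: #22 — 1 used; per-district cap 2 leaves 1.
Binding limit: min(1, 1) = 1.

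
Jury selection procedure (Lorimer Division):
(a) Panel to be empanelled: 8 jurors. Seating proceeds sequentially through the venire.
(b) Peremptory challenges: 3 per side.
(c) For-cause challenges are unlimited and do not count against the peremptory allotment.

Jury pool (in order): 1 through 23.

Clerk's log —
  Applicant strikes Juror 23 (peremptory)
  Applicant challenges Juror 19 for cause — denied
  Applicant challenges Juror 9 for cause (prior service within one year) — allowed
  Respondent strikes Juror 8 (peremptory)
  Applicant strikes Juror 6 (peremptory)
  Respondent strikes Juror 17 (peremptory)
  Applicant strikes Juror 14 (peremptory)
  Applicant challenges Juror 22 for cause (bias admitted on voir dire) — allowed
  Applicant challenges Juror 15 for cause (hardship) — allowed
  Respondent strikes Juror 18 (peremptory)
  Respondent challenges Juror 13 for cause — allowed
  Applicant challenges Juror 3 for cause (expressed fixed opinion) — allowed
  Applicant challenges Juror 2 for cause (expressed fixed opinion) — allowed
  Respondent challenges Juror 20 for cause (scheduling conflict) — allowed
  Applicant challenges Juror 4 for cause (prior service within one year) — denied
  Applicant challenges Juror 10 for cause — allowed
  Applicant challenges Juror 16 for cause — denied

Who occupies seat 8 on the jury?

Removed: #2, #3, #6, #8, #9, #10, #13, #14, #15, #17, #18, #20, #22, #23. (#4, #16, #19 stay — for-cause denied.)
Seating in order: seats 1–8 → #1, #4, #5, #7, #11, #12, #16, #19.
So seat 8 is #19.

19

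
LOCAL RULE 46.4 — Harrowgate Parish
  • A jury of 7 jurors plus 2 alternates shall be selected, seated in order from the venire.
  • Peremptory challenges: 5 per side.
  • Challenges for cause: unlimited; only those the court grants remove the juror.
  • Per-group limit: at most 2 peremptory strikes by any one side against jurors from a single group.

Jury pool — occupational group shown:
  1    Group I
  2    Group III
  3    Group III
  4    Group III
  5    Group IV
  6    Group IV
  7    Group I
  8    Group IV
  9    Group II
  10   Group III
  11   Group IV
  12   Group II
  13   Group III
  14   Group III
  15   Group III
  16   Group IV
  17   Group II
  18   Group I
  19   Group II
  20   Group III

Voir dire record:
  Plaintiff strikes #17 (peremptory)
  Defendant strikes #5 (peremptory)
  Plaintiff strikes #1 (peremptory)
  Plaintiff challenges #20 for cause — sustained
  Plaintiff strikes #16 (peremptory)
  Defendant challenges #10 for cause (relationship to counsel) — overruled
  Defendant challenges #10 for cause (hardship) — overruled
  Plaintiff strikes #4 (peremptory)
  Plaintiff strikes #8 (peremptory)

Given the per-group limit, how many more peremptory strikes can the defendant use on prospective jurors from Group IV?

Defendant peremptories so far: #5 — 1 of 5 used, 4 left overall.
Against Group IV: #5 — 1 used; per-group cap 2 leaves 1.
Binding limit: min(4, 1) = 1.

1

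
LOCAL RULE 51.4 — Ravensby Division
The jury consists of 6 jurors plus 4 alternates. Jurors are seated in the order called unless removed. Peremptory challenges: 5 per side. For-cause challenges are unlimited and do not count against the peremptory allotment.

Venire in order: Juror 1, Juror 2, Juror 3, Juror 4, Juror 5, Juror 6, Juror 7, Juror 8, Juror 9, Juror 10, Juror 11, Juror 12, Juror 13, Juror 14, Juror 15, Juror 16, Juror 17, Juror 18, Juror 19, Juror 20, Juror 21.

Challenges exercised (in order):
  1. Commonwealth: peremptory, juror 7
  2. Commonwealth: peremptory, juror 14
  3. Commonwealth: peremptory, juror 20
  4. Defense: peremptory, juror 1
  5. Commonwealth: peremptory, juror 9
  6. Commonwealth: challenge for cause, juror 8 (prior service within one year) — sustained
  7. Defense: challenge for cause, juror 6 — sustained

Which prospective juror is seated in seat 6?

Removed: #1, #6, #7, #8, #9, #14, #20.
Seating in order: seats 1–6 → #2, #3, #4, #5, #10, #11; alternates → #12, #13, #15, #16.
So seat 6 is #11.

11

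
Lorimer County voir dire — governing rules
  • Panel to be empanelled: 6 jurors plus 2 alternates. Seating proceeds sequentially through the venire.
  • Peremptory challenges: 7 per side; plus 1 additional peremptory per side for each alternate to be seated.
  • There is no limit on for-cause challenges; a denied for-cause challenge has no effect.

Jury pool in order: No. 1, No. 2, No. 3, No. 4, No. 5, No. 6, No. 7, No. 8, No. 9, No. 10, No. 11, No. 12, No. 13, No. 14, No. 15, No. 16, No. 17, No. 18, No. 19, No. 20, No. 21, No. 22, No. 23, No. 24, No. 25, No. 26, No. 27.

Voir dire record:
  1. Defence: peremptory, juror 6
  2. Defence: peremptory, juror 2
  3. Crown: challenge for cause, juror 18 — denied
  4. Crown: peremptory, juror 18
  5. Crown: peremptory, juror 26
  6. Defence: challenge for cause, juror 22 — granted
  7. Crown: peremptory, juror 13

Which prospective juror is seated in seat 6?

8

Removed: #2, #6, #13, #18, #22, #26.
Filling seats in venire order through position 6: #1, #3, #4, #5, #7, #8.
So seat 6 is #8.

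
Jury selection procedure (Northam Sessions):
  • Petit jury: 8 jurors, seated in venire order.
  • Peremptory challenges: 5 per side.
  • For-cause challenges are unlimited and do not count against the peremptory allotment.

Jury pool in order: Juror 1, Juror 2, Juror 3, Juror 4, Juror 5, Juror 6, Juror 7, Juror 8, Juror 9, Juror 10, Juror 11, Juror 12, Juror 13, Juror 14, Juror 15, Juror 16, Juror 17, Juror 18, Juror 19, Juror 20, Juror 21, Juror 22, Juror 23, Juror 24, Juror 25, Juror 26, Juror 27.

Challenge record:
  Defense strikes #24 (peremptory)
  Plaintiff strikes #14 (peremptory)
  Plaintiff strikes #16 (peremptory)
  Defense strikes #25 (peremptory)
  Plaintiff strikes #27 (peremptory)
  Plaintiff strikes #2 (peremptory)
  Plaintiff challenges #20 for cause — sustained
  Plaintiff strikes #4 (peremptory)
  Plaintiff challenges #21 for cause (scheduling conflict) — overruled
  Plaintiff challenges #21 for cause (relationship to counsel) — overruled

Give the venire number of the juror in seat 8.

Removed: #2, #4, #14, #16, #20, #24, #25, #27. (#21 stays — for-cause denied.)
Filling seats in venire order through position 8: #1, #3, #5, #6, #7, #8, #9, #10.
So seat 8 is #10.

10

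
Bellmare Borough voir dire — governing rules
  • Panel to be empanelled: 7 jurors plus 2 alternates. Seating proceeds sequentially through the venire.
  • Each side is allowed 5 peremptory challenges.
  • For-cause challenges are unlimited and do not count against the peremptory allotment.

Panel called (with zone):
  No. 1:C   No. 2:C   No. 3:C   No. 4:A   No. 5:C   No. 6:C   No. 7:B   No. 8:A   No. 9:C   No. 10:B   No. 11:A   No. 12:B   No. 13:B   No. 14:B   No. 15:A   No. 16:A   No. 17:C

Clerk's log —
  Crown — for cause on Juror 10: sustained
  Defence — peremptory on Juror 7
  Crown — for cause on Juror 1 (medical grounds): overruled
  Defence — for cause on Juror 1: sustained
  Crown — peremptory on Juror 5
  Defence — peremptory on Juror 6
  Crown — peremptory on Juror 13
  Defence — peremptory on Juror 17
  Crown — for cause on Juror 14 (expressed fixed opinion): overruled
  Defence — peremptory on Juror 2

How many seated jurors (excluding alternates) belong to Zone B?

2

Removed: #1, #2, #5, #6, #7, #10, #13, #17.
Seated jurors 1–7: #3, #4, #8, #9, #11, #12, #14 (alternates #15, #16 not counted).
Of those, in Zone B: #12, #14 → 2.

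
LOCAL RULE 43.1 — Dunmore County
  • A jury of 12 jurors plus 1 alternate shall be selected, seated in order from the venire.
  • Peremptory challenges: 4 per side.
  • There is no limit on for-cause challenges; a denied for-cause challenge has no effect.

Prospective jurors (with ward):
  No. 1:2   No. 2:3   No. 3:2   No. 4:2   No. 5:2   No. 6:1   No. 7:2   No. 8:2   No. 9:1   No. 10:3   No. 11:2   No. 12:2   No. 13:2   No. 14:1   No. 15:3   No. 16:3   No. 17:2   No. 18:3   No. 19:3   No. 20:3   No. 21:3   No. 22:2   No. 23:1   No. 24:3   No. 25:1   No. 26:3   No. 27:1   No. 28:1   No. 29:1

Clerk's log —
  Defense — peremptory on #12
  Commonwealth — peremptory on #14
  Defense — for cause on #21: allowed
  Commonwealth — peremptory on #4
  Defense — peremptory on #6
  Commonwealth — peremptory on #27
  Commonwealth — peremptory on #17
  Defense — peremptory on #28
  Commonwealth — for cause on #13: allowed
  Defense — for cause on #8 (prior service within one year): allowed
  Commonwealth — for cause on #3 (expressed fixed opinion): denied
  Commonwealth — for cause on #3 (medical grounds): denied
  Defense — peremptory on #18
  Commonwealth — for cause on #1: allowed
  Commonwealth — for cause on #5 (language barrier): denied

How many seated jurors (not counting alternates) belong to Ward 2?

5

Removed: #1, #4, #6, #8, #12, #13, #14, #17, #18, #21, #27, #28.
Seated jurors 1–12: #2, #3, #5, #7, #9, #10, #11, #15, #16, #19, #20, #22 (alternates #23 not counted).
Of those, in Ward 2: #3, #5, #7, #11, #22 → 5.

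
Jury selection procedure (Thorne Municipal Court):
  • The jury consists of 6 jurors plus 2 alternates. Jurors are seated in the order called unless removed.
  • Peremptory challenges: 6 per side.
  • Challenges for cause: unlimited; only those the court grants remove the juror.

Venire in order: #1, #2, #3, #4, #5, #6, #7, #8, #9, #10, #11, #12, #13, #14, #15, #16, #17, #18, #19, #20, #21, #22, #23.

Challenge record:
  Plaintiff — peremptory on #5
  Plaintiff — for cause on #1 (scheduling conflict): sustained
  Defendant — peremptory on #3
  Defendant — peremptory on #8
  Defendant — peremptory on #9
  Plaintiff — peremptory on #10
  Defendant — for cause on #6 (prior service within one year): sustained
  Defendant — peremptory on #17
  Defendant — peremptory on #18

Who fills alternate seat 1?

Removed: #1, #3, #5, #6, #8, #9, #10, #17, #18.
Seating in order: seats 1–6 → #2, #4, #7, #11, #12, #13; alternates → #14, #15.
So alternate 1 is #14.

14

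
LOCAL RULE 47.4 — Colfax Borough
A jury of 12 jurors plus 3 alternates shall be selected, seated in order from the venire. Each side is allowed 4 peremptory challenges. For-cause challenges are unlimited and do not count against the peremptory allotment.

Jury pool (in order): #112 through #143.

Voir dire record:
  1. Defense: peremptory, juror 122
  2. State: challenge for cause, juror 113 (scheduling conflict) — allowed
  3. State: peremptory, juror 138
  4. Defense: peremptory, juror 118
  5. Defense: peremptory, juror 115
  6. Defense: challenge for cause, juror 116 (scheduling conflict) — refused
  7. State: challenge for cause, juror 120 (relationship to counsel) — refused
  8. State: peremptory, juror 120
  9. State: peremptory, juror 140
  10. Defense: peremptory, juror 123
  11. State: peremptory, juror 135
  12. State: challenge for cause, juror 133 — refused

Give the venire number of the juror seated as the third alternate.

132

Removed: #113, #115, #118, #120, #122, #123, #135, #138, #140. (#116, #133 stay — for-cause denied.)
Filling seats in venire order through position 15: #112, #114, #116, #117, #119, #121, #124, #125, #126, #127, #128, #129, #130, #131, #132.
So alternate 3 is #132.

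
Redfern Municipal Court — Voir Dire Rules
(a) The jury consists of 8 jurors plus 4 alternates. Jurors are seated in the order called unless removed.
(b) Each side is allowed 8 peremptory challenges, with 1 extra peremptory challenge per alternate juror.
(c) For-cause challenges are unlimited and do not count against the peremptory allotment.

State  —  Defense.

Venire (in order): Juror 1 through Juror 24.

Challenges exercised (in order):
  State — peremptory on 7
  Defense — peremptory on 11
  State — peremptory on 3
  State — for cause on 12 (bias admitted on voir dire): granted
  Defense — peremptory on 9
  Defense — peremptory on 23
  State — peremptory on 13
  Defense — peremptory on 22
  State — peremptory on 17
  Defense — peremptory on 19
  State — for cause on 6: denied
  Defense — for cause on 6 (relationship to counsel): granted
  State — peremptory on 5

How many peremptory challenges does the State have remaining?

7

State allotment: 8 base + 1 × 4 alternates = 12.
State peremptories used: #7, #3, #13, #17, #5 — 5 (for-cause on #12, #6 don't count).
Remaining: 12 − 5 = 7.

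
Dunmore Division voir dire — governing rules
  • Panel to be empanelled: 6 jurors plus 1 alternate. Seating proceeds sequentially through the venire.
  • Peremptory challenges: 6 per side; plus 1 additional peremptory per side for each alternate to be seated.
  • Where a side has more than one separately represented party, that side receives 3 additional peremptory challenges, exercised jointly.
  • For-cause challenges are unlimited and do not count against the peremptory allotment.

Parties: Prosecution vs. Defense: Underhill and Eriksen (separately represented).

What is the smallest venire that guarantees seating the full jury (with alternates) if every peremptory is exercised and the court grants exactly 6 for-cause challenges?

Seats to fill: 6 + 1 alternates = 7.
Peremptories — Prosecution: 6 + 1×1 = 7; Defense: 6 + 1×1 + 3 = 10; total 17.
For-cause removals: 6.
Minimum venire: 7 + 17 + 6 = 30.

30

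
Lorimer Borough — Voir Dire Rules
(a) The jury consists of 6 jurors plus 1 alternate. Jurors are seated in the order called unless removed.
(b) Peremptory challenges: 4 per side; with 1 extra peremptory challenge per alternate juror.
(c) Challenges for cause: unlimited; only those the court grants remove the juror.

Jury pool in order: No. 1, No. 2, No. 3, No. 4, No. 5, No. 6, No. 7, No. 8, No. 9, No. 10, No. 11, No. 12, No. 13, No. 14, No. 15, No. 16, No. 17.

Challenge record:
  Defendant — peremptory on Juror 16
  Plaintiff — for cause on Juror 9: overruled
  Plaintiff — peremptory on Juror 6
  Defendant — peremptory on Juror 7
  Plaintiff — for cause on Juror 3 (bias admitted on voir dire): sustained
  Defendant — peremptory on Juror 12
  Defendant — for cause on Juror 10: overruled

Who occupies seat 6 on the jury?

9

Removed: #3, #6, #7, #12, #16. (#9, #10 stay — for-cause denied.)
Seating in order: seats 1–6 → #1, #2, #4, #5, #8, #9; alternates → #10.
So seat 6 is #9.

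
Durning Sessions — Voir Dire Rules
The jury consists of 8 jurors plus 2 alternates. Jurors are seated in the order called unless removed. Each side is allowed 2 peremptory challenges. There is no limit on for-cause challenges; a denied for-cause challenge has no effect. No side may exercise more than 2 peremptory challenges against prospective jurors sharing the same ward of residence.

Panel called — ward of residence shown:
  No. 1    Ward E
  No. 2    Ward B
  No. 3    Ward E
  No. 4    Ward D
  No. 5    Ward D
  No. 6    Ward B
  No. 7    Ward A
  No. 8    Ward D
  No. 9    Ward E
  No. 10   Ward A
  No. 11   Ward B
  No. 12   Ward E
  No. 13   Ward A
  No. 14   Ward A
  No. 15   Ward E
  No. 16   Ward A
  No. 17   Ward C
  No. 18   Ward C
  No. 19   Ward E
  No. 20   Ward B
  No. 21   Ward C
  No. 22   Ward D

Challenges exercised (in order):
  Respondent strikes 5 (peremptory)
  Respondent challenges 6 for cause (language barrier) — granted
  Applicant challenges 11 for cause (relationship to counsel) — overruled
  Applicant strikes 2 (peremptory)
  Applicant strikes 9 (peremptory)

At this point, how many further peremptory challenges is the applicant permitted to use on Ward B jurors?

0

Applicant peremptories so far: #2, #9 — 2 of 2 used, 0 left overall.
Against Ward B: #2 — 1 used; per-ward cap 2 leaves 1.
Binding limit: min(0, 1) = 0.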